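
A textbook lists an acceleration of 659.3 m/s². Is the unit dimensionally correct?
Yes

acceleration has SI base units: m / s^2
m/s² reduces to the same SI base units, so it is a valid unit for acceleration.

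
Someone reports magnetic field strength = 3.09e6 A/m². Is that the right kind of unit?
No

magnetic field strength has SI base units: A / m
A/m² does NOT reduce to A / m; a valid unit for magnetic field strength would be e.g. A/m.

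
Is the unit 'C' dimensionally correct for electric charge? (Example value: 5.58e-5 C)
Yes

electric charge has SI base units: A * s
C reduces to the same SI base units, so it is a valid unit for electric charge.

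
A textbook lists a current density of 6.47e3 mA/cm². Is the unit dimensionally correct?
Yes

current density has SI base units: A / m^2
mA/cm² reduces to the same SI base units, so it is a valid unit for current density.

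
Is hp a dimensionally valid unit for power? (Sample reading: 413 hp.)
Yes

power has SI base units: kg * m^2 / s^3
hp reduces to the same SI base units, so it is a valid unit for power.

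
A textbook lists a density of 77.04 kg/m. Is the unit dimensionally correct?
No

density has SI base units: kg / m^3
kg/m does NOT reduce to kg / m^3; a valid unit for density would be e.g. kg/m³.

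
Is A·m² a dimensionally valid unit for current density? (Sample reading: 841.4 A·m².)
No

current density has SI base units: A / m^2
A·m² does NOT reduce to A / m^2; a valid unit for current density would be e.g. A/m².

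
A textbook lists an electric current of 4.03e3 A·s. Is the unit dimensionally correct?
No

electric current has SI base units: A
A·s does NOT reduce to A; a valid unit for electric current would be e.g. A.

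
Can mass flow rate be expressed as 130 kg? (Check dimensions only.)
No

mass flow rate has SI base units: kg / s
kg does NOT reduce to kg / s; a valid unit for mass flow rate would be e.g. kg/s.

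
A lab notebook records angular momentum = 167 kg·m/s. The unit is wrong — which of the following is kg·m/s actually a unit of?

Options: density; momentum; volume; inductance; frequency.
momentum

angular momentum should have units dimensionally equivalent to kg * m^2 / s (e.g. kg·m²/s).
The given unit 'kg·m/s' reduces to kg * m / s. Of the listed options, that is the dimensionality of momentum.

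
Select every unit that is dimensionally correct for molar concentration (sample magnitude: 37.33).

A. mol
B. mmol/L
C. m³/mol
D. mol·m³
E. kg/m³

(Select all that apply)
B

molar concentration has SI base units: mol / m^3

Checking each option against mol / m^3:
  A. mol: ✗ does not match
  B. mmol/L: ✓ matches
  C. m³/mol: ✗ does not match
  D. mol·m³: ✗ does not match
  E. kg/m³: ✗ does not match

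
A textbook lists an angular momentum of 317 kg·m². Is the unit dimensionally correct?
No

angular momentum has SI base units: kg * m^2 / s
kg·m² does NOT reduce to kg * m^2 / s; a valid unit for angular momentum would be e.g. kg·m²/s.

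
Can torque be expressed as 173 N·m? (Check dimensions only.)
Yes

torque has SI base units: kg * m^2 / s^2
N·m reduces to the same SI base units, so it is a valid unit for torque.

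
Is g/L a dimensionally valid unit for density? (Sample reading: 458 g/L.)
Yes

density has SI base units: kg / m^3
g/L reduces to the same SI base units, so it is a valid unit for density.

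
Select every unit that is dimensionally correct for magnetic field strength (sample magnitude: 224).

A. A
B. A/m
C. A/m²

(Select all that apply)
B

magnetic field strength has SI base units: A / m

Checking each option against A / m:
  A. A: ✗ does not match
  B. A/m: ✓ matches
  C. A/m²: ✗ does not match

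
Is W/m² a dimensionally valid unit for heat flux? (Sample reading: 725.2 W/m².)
Yes

heat flux has SI base units: kg / s^3
W/m² reduces to the same SI base units, so it is a valid unit for heat flux.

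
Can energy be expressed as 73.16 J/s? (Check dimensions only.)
No

energy has SI base units: kg * m^2 / s^2
J/s does NOT reduce to kg * m^2 / s^2; a valid unit for energy would be e.g. J.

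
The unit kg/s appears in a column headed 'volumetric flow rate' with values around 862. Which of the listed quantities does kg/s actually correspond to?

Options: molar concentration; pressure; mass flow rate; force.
mass flow rate

volumetric flow rate should have units dimensionally equivalent to m^3 / s (e.g. m³/s).
The given unit 'kg/s' reduces to kg / s. Of the listed options, that is the dimensionality of mass flow rate.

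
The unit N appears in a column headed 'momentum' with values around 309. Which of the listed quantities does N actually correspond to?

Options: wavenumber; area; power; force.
force

momentum should have units dimensionally equivalent to kg * m / s (e.g. kg·m/s).
The given unit 'N' reduces to kg * m / s^2. Of the listed options, that is the dimensionality of force.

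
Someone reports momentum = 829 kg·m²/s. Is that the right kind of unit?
No

momentum has SI base units: kg * m / s
kg·m²/s does NOT reduce to kg * m / s; a valid unit for momentum would be e.g. kg·m/s.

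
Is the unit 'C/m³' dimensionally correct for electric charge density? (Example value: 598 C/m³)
Yes

electric charge density has SI base units: A * s / m^3
C/m³ reduces to the same SI base units, so it is a valid unit for electric charge density.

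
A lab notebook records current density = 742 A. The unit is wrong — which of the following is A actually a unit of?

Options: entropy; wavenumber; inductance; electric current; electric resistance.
electric current

current density should have units dimensionally equivalent to A / m^2 (e.g. A/m²).
The given unit 'A' reduces to A. Of the listed options, that is the dimensionality of electric current.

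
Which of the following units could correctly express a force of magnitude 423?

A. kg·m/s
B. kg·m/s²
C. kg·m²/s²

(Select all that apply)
B

force has SI base units: kg * m / s^2

Checking each option against kg * m / s^2:
  A. kg·m/s: ✗ does not match
  B. kg·m/s²: ✓ matches
  C. kg·m²/s²: ✗ does not match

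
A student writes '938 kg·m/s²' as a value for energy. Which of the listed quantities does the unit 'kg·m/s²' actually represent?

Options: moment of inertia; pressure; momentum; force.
force

energy should have units dimensionally equivalent to kg * m^2 / s^2 (e.g. J).
The given unit 'kg·m/s²' reduces to kg * m / s^2. Of the listed options, that is the dimensionality of force.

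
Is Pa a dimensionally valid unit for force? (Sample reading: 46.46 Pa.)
No

force has SI base units: kg * m / s^2
Pa does NOT reduce to kg * m / s^2; a valid unit for force would be e.g. N.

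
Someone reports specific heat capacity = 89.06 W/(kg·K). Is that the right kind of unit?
No

specific heat capacity has SI base units: m^2 / (s^2 * K)
W/(kg·K) does NOT reduce to m^2 / (s^2 * K); a valid unit for specific heat capacity would be e.g. J/(kg·K).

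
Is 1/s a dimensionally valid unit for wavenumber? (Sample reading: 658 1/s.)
No

wavenumber has SI base units: 1 / m
1/s does NOT reduce to 1 / m; a valid unit for wavenumber would be e.g. 1/m.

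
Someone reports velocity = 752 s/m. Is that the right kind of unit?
No

velocity has SI base units: m / s
s/m does NOT reduce to m / s; a valid unit for velocity would be e.g. m/s.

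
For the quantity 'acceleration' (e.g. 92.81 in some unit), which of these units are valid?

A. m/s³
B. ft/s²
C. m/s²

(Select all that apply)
B, C

acceleration has SI base units: m / s^2

Checking each option against m / s^2:
  A. m/s³: ✗ does not match
  B. ft/s²: ✓ matches
  C. m/s²: ✓ matches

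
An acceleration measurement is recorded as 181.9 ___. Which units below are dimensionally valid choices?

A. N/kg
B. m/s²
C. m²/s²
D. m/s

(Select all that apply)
A, B

acceleration has SI base units: m / s^2

Checking each option against m / s^2:
  A. N/kg: ✓ matches
  B. m/s²: ✓ matches
  C. m²/s²: ✗ does not match
  D. m/s: ✗ does not match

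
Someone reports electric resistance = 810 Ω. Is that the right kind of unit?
Yes

electric resistance has SI base units: kg * m^2 / (A^2 * s^3)
Ω reduces to the same SI base units, so it is a valid unit for electric resistance.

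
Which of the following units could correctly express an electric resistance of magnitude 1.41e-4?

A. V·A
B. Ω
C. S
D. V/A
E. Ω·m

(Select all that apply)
B, D

electric resistance has SI base units: kg * m^2 / (A^2 * s^3)

Checking each option against kg * m^2 / (A^2 * s^3):
  A. V·A: ✗ does not match
  B. Ω: ✓ matches
  C. S: ✗ does not match
  D. V/A: ✓ matches
  E. Ω·m: ✗ does not match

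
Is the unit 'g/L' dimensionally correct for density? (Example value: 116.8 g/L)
Yes

density has SI base units: kg / m^3
g/L reduces to the same SI base units, so it is a valid unit for density.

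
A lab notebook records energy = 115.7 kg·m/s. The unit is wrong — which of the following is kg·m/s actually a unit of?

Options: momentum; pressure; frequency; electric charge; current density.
momentum

energy should have units dimensionally equivalent to kg * m^2 / s^2 (e.g. J).
The given unit 'kg·m/s' reduces to kg * m / s. Of the listed options, that is the dimensionality of momentum.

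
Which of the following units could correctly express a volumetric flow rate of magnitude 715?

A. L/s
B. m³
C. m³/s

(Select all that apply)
A, C

volumetric flow rate has SI base units: m^3 / s

Checking each option against m^3 / s:
  A. L/s: ✓ matches
  B. m³: ✗ does not match
  C. m³/s: ✓ matches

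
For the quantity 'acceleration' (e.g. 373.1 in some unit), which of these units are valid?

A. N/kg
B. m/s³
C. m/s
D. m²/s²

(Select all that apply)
A

acceleration has SI base units: m / s^2

Checking each option against m / s^2:
  A. N/kg: ✓ matches
  B. m/s³: ✗ does not match
  C. m/s: ✗ does not match
  D. m²/s²: ✗ does not match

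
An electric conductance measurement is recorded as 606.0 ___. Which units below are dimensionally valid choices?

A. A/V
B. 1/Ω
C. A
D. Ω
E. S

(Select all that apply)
A, B, E

electric conductance has SI base units: A^2 * s^3 / (kg * m^2)

Checking each option against A^2 * s^3 / (kg * m^2):
  A. A/V: ✓ matches
  B. 1/Ω: ✓ matches
  C. A: ✗ does not match
  D. Ω: ✗ does not match
  E. S: ✓ matches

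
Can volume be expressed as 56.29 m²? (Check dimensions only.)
No

volume has SI base units: m^3
m² does NOT reduce to m^3; a valid unit for volume would be e.g. m³.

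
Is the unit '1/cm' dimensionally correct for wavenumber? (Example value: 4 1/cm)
Yes

wavenumber has SI base units: 1 / m
1/cm reduces to the same SI base units, so it is a valid unit for wavenumber.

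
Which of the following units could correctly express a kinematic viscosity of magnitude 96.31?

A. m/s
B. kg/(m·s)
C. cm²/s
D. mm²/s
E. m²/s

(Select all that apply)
C, D, E

kinematic viscosity has SI base units: m^2 / s

Checking each option against m^2 / s:
  A. m/s: ✗ does not match
  B. kg/(m·s): ✗ does not match
  C. cm²/s: ✓ matches
  D. mm²/s: ✓ matches
  E. m²/s: ✓ matches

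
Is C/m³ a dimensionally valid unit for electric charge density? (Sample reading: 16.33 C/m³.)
Yes

electric charge density has SI base units: A * s / m^3
C/m³ reduces to the same SI base units, so it is a valid unit for electric charge density.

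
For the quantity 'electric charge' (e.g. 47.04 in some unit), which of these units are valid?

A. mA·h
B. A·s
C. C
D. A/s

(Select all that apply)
A, B, C

electric charge has SI base units: A * s

Checking each option against A * s:
  A. mA·h: ✓ matches
  B. A·s: ✓ matches
  C. C: ✓ matches
  D. A/s: ✗ does not match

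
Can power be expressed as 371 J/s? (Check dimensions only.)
Yes

power has SI base units: kg * m^2 / s^3
J/s reduces to the same SI base units, so it is a valid unit for power.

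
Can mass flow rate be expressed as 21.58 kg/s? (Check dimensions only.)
Yes

mass flow rate has SI base units: kg / s
kg/s reduces to the same SI base units, so it is a valid unit for mass flow rate.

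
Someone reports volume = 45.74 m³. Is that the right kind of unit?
Yes

volume has SI base units: m^3
m³ reduces to the same SI base units, so it is a valid unit for volume.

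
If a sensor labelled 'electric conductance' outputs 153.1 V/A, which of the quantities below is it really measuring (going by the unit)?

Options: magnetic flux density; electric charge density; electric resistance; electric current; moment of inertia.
electric resistance

electric conductance should have units dimensionally equivalent to A^2 * s^3 / (kg * m^2) (e.g. S).
The given unit 'V/A' reduces to kg * m^2 / (A^2 * s^3). Of the listed options, that is the dimensionality of electric resistance.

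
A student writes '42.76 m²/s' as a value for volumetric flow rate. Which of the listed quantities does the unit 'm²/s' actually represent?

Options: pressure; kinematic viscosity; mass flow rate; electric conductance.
kinematic viscosity

volumetric flow rate should have units dimensionally equivalent to m^3 / s (e.g. m³/s).
The given unit 'm²/s' reduces to m^2 / s. Of the listed options, that is the dimensionality of kinematic viscosity.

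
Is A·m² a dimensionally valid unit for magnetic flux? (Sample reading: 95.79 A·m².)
No

magnetic flux has SI base units: kg * m^2 / (A * s^2)
A·m² does NOT reduce to kg * m^2 / (A * s^2); a valid unit for magnetic flux would be e.g. Wb.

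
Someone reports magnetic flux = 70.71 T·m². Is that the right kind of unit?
Yes

magnetic flux has SI base units: kg * m^2 / (A * s^2)
T·m² reduces to the same SI base units, so it is a valid unit for magnetic flux.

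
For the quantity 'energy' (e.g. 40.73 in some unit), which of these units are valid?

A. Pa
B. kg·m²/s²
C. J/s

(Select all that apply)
B

energy has SI base units: kg * m^2 / s^2

Checking each option against kg * m^2 / s^2:
  A. Pa: ✗ does not match
  B. kg·m²/s²: ✓ matches
  C. J/s: ✗ does not match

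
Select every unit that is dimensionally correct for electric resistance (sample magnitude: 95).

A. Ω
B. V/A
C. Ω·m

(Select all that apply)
A, B

electric resistance has SI base units: kg * m^2 / (A^2 * s^3)

Checking each option against kg * m^2 / (A^2 * s^3):
  A. Ω: ✓ matches
  B. V/A: ✓ matches
  C. Ω·m: ✗ does not match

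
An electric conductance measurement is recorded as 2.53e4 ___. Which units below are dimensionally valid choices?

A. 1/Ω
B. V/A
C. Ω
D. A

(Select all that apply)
A

electric conductance has SI base units: A^2 * s^3 / (kg * m^2)

Checking each option against A^2 * s^3 / (kg * m^2):
  A. 1/Ω: ✓ matches
  B. V/A: ✗ does not match
  C. Ω: ✗ does not match
  D. A: ✗ does not match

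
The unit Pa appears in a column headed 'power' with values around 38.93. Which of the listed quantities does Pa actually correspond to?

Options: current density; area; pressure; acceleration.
pressure

power should have units dimensionally equivalent to kg * m^2 / s^3 (e.g. W).
The given unit 'Pa' reduces to kg / (m * s^2). Of the listed options, that is the dimensionality of pressure.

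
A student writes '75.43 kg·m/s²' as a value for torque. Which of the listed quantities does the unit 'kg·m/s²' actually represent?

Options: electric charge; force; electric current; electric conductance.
force

torque should have units dimensionally equivalent to kg * m^2 / s^2 (e.g. N·m).
The given unit 'kg·m/s²' reduces to kg * m / s^2. Of the listed options, that is the dimensionality of force.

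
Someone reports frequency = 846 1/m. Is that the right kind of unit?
No

frequency has SI base units: 1 / s
1/m does NOT reduce to 1 / s; a valid unit for frequency would be e.g. Hz.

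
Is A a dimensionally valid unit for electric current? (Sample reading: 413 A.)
Yes

electric current has SI base units: A
A reduces to the same SI base units, so it is a valid unit for electric current.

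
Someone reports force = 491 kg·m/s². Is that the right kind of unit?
Yes

force has SI base units: kg * m / s^2
kg·m/s² reduces to the same SI base units, so it is a valid unit for force.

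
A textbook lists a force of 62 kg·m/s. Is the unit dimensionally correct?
No

force has SI base units: kg * m / s^2
kg·m/s does NOT reduce to kg * m / s^2; a valid unit for force would be e.g. N.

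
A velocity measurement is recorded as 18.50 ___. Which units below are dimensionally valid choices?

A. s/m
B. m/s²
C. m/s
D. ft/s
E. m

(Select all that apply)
C, D

velocity has SI base units: m / s

Checking each option against m / s:
  A. s/m: ✗ does not match
  B. m/s²: ✗ does not match
  C. m/s: ✓ matches
  D. ft/s: ✓ matches
  E. m: ✗ does not match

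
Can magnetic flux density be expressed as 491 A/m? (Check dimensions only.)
No

magnetic flux density has SI base units: kg / (A * s^2)
A/m does NOT reduce to kg / (A * s^2); a valid unit for magnetic flux density would be e.g. T.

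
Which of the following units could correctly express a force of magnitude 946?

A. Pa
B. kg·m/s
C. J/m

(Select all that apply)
C

force has SI base units: kg * m / s^2

Checking each option against kg * m / s^2:
  A. Pa: ✗ does not match
  B. kg·m/s: ✗ does not match
  C. J/m: ✓ matches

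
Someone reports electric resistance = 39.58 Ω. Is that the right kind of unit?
Yes

electric resistance has SI base units: kg * m^2 / (A^2 * s^3)
Ω reduces to the same SI base units, so it is a valid unit for electric resistance.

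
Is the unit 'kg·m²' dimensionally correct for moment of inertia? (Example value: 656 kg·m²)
Yes

moment of inertia has SI base units: kg * m^2
kg·m² reduces to the same SI base units, so it is a valid unit for moment of inertia.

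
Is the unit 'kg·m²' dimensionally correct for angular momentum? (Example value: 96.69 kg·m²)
No

angular momentum has SI base units: kg * m^2 / s
kg·m² does NOT reduce to kg * m^2 / s; a valid unit for angular momentum would be e.g. kg·m²/s.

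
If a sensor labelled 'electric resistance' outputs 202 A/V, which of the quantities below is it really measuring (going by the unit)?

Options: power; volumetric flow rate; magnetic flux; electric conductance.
electric conductance

electric resistance should have units dimensionally equivalent to kg * m^2 / (A^2 * s^3) (e.g. Ω).
The given unit 'A/V' reduces to A^2 * s^3 / (kg * m^2). Of the listed options, that is the dimensionality of electric conductance.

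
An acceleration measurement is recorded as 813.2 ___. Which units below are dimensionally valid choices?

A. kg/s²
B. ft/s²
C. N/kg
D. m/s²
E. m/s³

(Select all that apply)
B, C, D

acceleration has SI base units: m / s^2

Checking each option against m / s^2:
  A. kg/s²: ✗ does not match
  B. ft/s²: ✓ matches
  C. N/kg: ✓ matches
  D. m/s²: ✓ matches
  E. m/s³: ✗ does not match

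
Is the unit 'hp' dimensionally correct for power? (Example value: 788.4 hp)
Yes

power has SI base units: kg * m^2 / s^3
hp reduces to the same SI base units, so it is a valid unit for power.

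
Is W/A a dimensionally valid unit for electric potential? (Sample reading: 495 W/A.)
Yes

electric potential has SI base units: kg * m^2 / (A * s^3)
W/A reduces to the same SI base units, so it is a valid unit for electric potential.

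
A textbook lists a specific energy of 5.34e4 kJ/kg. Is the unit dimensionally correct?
Yes

specific energy has SI base units: m^2 / s^2
kJ/kg reduces to the same SI base units, so it is a valid unit for specific energy.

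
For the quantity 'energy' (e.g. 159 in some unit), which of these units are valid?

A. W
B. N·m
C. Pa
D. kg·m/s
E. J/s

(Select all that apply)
B

energy has SI base units: kg * m^2 / s^2

Checking each option against kg * m^2 / s^2:
  A. W: ✗ does not match
  B. N·m: ✓ matches
  C. Pa: ✗ does not match
  D. kg·m/s: ✗ does not match
  E. J/s: ✗ does not match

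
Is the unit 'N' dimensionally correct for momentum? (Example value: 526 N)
No

momentum has SI base units: kg * m / s
N does NOT reduce to kg * m / s; a valid unit for momentum would be e.g. kg·m/s.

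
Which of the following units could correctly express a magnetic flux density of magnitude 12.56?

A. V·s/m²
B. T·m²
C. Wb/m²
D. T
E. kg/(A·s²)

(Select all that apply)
A, C, D, E

magnetic flux density has SI base units: kg / (A * s^2)

Checking each option against kg / (A * s^2):
  A. V·s/m²: ✓ matches
  B. T·m²: ✗ does not match
  C. Wb/m²: ✓ matches
  D. T: ✓ matches
  E. kg/(A·s²): ✓ matches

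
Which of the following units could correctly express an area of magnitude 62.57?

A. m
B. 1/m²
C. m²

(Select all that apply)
C

area has SI base units: m^2

Checking each option against m^2:
  A. m: ✗ does not match
  B. 1/m²: ✗ does not match
  C. m²: ✓ matches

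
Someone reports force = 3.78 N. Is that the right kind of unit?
Yes

force has SI base units: kg * m / s^2
N reduces to the same SI base units, so it is a valid unit for force.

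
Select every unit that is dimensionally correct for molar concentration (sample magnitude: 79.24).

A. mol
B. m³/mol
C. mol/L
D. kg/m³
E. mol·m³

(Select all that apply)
C

molar concentration has SI base units: mol / m^3

Checking each option against mol / m^3:
  A. mol: ✗ does not match
  B. m³/mol: ✗ does not match
  C. mol/L: ✓ matches
  D. kg/m³: ✗ does not match
  E. mol·m³: ✗ does not match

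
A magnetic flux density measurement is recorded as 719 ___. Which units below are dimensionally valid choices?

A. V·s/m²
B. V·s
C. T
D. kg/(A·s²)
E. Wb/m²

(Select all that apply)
A, C, D, E

magnetic flux density has SI base units: kg / (A * s^2)

Checking each option against kg / (A * s^2):
  A. V·s/m²: ✓ matches
  B. V·s: ✗ does not match
  C. T: ✓ matches
  D. kg/(A·s²): ✓ matches
  E. Wb/m²: ✓ matches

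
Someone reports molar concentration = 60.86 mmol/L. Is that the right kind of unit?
Yes

molar concentration has SI base units: mol / m^3
mmol/L reduces to the same SI base units, so it is a valid unit for molar concentration.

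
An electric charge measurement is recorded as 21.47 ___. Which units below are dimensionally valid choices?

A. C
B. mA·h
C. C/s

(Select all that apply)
A, B

electric charge has SI base units: A * s

Checking each option against A * s:
  A. C: ✓ matches
  B. mA·h: ✓ matches
  C. C/s: ✗ does not match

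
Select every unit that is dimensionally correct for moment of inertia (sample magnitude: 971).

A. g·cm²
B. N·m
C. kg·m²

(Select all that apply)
A, C

moment of inertia has SI base units: kg * m^2

Checking each option against kg * m^2:
  A. g·cm²: ✓ matches
  B. N·m: ✗ does not match
  C. kg·m²: ✓ matches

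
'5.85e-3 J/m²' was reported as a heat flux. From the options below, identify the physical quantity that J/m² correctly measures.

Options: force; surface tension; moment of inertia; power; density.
surface tension

heat flux should have units dimensionally equivalent to kg / s^3 (e.g. W/m²).
The given unit 'J/m²' reduces to kg / s^2. Of the listed options, that is the dimensionality of surface tension.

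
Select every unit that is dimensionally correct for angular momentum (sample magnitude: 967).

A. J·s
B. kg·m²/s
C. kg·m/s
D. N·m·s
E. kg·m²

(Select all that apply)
A, B, D

angular momentum has SI base units: kg * m^2 / s

Checking each option against kg * m^2 / s:
  A. J·s: ✓ matches
  B. kg·m²/s: ✓ matches
  C. kg·m/s: ✗ does not match
  D. N·m·s: ✓ matches
  E. kg·m²: ✗ does not match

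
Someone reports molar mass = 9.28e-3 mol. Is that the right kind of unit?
No

molar mass has SI base units: kg / mol
mol does NOT reduce to kg / mol; a valid unit for molar mass would be e.g. kg/mol.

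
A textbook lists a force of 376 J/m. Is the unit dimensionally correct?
Yes

force has SI base units: kg * m / s^2
J/m reduces to the same SI base units, so it is a valid unit for force.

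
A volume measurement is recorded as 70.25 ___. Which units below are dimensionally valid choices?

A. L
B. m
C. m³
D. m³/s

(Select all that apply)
A, C

volume has SI base units: m^3

Checking each option against m^3:
  A. L: ✓ matches
  B. m: ✗ does not match
  C. m³: ✓ matches
  D. m³/s: ✗ does not match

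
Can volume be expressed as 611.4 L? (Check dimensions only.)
Yes

volume has SI base units: m^3
L reduces to the same SI base units, so it is a valid unit for volume.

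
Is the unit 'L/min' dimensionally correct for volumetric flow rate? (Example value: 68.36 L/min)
Yes

volumetric flow rate has SI base units: m^3 / s
L/min reduces to the same SI base units, so it is a valid unit for volumetric flow rate.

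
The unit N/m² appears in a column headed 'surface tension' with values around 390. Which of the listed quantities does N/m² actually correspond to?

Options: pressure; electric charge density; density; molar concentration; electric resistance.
pressure

surface tension should have units dimensionally equivalent to kg / s^2 (e.g. N/m).
The given unit 'N/m²' reduces to kg / (m * s^2). Of the listed options, that is the dimensionality of pressure.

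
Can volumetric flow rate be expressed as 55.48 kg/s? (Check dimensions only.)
No

volumetric flow rate has SI base units: m^3 / s
kg/s does NOT reduce to m^3 / s; a valid unit for volumetric flow rate would be e.g. m³/s.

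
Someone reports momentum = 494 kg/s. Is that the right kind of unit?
No

momentum has SI base units: kg * m / s
kg/s does NOT reduce to kg * m / s; a valid unit for momentum would be e.g. kg·m/s.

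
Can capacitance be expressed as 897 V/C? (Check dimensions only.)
No

capacitance has SI base units: A^2 * s^4 / (kg * m^2)
V/C does NOT reduce to A^2 * s^4 / (kg * m^2); a valid unit for capacitance would be e.g. F.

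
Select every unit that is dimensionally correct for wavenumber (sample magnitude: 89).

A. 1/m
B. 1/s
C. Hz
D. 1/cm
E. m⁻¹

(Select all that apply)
A, D, E

wavenumber has SI base units: 1 / m

Checking each option against 1 / m:
  A. 1/m: ✓ matches
  B. 1/s: ✗ does not match
  C. Hz: ✗ does not match
  D. 1/cm: ✓ matches
  E. m⁻¹: ✓ matches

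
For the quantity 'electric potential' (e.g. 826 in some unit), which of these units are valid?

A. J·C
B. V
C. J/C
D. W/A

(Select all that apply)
B, C, D

electric potential has SI base units: kg * m^2 / (A * s^3)

Checking each option against kg * m^2 / (A * s^3):
  A. J·C: ✗ does not match
  B. V: ✓ matches
  C. J/C: ✓ matches
  D. W/A: ✓ matches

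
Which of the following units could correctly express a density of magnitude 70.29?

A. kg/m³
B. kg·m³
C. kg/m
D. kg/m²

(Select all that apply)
A

density has SI base units: kg / m^3

Checking each option against kg / m^3:
  A. kg/m³: ✓ matches
  B. kg·m³: ✗ does not match
  C. kg/m: ✗ does not match
  D. kg/m²: ✗ does not match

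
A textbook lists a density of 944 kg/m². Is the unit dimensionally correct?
No

density has SI base units: kg / m^3
kg/m² does NOT reduce to kg / m^3; a valid unit for density would be e.g. kg/m³.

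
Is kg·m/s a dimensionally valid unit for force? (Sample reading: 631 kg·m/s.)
No

force has SI base units: kg * m / s^2
kg·m/s does NOT reduce to kg * m / s^2; a valid unit for force would be e.g. N.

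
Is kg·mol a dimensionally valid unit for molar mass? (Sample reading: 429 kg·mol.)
No

molar mass has SI base units: kg / mol
kg·mol does NOT reduce to kg / mol; a valid unit for molar mass would be e.g. kg/mol.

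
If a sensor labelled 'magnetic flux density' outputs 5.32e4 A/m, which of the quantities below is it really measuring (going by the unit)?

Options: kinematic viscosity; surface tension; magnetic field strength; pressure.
magnetic field strength

magnetic flux density should have units dimensionally equivalent to kg / (A * s^2) (e.g. T).
The given unit 'A/m' reduces to A / m. Of the listed options, that is the dimensionality of magnetic field strength.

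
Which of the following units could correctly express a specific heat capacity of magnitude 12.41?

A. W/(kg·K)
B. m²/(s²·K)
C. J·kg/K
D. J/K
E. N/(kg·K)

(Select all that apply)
B

specific heat capacity has SI base units: m^2 / (s^2 * K)

Checking each option against m^2 / (s^2 * K):
  A. W/(kg·K): ✗ does not match
  B. m²/(s²·K): ✓ matches
  C. J·kg/K: ✗ does not match
  D. J/K: ✗ does not match
  E. N/(kg·K): ✗ does not match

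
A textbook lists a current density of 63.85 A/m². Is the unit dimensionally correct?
Yes

current density has SI base units: A / m^2
A/m² reduces to the same SI base units, so it is a valid unit for current density.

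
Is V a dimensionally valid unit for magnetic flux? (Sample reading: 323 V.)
No

magnetic flux has SI base units: kg * m^2 / (A * s^2)
V does NOT reduce to kg * m^2 / (A * s^2); a valid unit for magnetic flux would be e.g. Wb.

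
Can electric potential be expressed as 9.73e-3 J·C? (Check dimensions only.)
No

electric potential has SI base units: kg * m^2 / (A * s^3)
J·C does NOT reduce to kg * m^2 / (A * s^3); a valid unit for electric potential would be e.g. V.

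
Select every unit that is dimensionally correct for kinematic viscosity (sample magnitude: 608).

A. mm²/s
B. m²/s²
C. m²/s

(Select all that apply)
A, C

kinematic viscosity has SI base units: m^2 / s

Checking each option against m^2 / s:
  A. mm²/s: ✓ matches
  B. m²/s²: ✗ does not match
  C. m²/s: ✓ matches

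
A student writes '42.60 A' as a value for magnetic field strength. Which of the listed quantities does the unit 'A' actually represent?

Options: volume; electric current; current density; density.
electric current

magnetic field strength should have units dimensionally equivalent to A / m (e.g. A/m).
The given unit 'A' reduces to A. Of the listed options, that is the dimensionality of electric current.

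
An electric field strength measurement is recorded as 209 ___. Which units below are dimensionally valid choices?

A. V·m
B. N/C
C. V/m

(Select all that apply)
B, C

electric field strength has SI base units: kg * m / (A * s^3)

Checking each option against kg * m / (A * s^3):
  A. V·m: ✗ does not match
  B. N/C: ✓ matches
  C. V/m: ✓ matches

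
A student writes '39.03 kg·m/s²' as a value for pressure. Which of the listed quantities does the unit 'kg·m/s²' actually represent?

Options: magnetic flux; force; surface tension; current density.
force

pressure should have units dimensionally equivalent to kg / (m * s^2) (e.g. Pa).
The given unit 'kg·m/s²' reduces to kg * m / s^2. Of the listed options, that is the dimensionality of force.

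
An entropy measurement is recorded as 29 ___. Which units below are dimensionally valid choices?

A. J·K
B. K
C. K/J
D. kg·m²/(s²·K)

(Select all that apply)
D

entropy has SI base units: kg * m^2 / (s^2 * K)

Checking each option against kg * m^2 / (s^2 * K):
  A. J·K: ✗ does not match
  B. K: ✗ does not match
  C. K/J: ✗ does not match
  D. kg·m²/(s²·K): ✓ matches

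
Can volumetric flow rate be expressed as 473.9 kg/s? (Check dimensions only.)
No

volumetric flow rate has SI base units: m^3 / s
kg/s does NOT reduce to m^3 / s; a valid unit for volumetric flow rate would be e.g. m³/s.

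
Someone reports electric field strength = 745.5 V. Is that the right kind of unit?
No

electric field strength has SI base units: kg * m / (A * s^3)
V does NOT reduce to kg * m / (A * s^3); a valid unit for electric field strength would be e.g. V/m.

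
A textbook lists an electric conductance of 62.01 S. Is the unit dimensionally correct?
Yes

electric conductance has SI base units: A^2 * s^3 / (kg * m^2)
S reduces to the same SI base units, so it is a valid unit for electric conductance.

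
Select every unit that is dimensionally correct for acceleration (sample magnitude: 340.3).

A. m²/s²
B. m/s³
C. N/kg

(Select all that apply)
C

acceleration has SI base units: m / s^2

Checking each option against m / s^2:
  A. m²/s²: ✗ does not match
  B. m/s³: ✗ does not match
  C. N/kg: ✓ matches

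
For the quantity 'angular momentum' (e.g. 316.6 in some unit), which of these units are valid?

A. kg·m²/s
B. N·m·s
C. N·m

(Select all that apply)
A, B

angular momentum has SI base units: kg * m^2 / s

Checking each option against kg * m^2 / s:
  A. kg·m²/s: ✓ matches
  B. N·m·s: ✓ matches
  C. N·m: ✗ does not match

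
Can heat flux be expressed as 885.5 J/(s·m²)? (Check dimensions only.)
Yes

heat flux has SI base units: kg / s^3
J/(s·m²) reduces to the same SI base units, so it is a valid unit for heat flux.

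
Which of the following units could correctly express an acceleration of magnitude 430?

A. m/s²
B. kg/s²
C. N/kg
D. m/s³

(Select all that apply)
A, C

acceleration has SI base units: m / s^2

Checking each option against m / s^2:
  A. m/s²: ✓ matches
  B. kg/s²: ✗ does not match
  C. N/kg: ✓ matches
  D. m/s³: ✗ does not match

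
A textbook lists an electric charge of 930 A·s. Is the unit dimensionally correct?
Yes

electric charge has SI base units: A * s
A·s reduces to the same SI base units, so it is a valid unit for electric charge.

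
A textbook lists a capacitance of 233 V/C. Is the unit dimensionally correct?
No

capacitance has SI base units: A^2 * s^4 / (kg * m^2)
V/C does NOT reduce to A^2 * s^4 / (kg * m^2); a valid unit for capacitance would be e.g. F.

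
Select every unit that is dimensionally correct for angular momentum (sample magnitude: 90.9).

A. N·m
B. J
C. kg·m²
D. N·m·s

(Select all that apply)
D

angular momentum has SI base units: kg * m^2 / s

Checking each option against kg * m^2 / s:
  A. N·m: ✗ does not match
  B. J: ✗ does not match
  C. kg·m²: ✗ does not match
  D. N·m·s: ✓ matches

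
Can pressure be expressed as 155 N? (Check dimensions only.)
No

pressure has SI base units: kg / (m * s^2)
N does NOT reduce to kg / (m * s^2); a valid unit for pressure would be e.g. Pa.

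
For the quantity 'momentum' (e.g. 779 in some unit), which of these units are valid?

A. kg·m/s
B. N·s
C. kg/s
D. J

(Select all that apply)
A, B

momentum has SI base units: kg * m / s

Checking each option against kg * m / s:
  A. kg·m/s: ✓ matches
  B. N·s: ✓ matches
  C. kg/s: ✗ does not match
  D. J: ✗ does not match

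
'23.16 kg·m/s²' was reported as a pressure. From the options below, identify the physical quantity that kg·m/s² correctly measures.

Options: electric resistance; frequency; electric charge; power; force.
force

pressure should have units dimensionally equivalent to kg / (m * s^2) (e.g. Pa).
The given unit 'kg·m/s²' reduces to kg * m / s^2. Of the listed options, that is the dimensionality of force.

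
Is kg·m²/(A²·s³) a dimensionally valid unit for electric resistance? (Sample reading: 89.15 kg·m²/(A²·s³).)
Yes

electric resistance has SI base units: kg * m^2 / (A^2 * s^3)
kg·m²/(A²·s³) reduces to the same SI base units, so it is a valid unit for electric resistance.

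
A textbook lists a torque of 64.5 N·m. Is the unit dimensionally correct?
Yes

torque has SI base units: kg * m^2 / s^2
N·m reduces to the same SI base units, so it is a valid unit for torque.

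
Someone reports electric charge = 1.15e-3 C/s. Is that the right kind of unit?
No

electric charge has SI base units: A * s
C/s does NOT reduce to A * s; a valid unit for electric charge would be e.g. C.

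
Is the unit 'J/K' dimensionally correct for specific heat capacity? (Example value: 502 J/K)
No

specific heat capacity has SI base units: m^2 / (s^2 * K)
J/K does NOT reduce to m^2 / (s^2 * K); a valid unit for specific heat capacity would be e.g. J/(kg·K).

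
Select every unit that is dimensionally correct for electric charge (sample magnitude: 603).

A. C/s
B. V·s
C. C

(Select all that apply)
C

electric charge has SI base units: A * s

Checking each option against A * s:
  A. C/s: ✗ does not match
  B. V·s: ✗ does not match
  C. C: ✓ matches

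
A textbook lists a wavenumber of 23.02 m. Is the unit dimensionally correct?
No

wavenumber has SI base units: 1 / m
m does NOT reduce to 1 / m; a valid unit for wavenumber would be e.g. 1/m.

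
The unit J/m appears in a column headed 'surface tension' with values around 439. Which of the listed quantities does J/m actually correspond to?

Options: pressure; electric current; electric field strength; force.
force

surface tension should have units dimensionally equivalent to kg / s^2 (e.g. N/m).
The given unit 'J/m' reduces to kg * m / s^2. Of the listed options, that is the dimensionality of force.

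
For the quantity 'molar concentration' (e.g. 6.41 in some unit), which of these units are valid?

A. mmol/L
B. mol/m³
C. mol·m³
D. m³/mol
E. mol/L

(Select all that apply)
A, B, E

molar concentration has SI base units: mol / m^3

Checking each option against mol / m^3:
  A. mmol/L: ✓ matches
  B. mol/m³: ✓ matches
  C. mol·m³: ✗ does not match
  D. m³/mol: ✗ does not match
  E. mol/L: ✓ matches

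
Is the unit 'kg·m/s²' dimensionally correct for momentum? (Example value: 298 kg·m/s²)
No

momentum has SI base units: kg * m / s
kg·m/s² does NOT reduce to kg * m / s; a valid unit for momentum would be e.g. kg·m/s.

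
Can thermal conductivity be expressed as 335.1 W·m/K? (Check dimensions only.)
No

thermal conductivity has SI base units: kg * m / (s^3 * K)
W·m/K does NOT reduce to kg * m / (s^3 * K); a valid unit for thermal conductivity would be e.g. W/(m·K).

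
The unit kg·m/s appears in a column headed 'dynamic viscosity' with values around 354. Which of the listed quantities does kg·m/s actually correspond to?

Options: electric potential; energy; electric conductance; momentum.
momentum

dynamic viscosity should have units dimensionally equivalent to kg / (m * s) (e.g. Pa·s).
The given unit 'kg·m/s' reduces to kg * m / s. Of the listed options, that is the dimensionality of momentum.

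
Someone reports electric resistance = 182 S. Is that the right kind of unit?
No

electric resistance has SI base units: kg * m^2 / (A^2 * s^3)
S does NOT reduce to kg * m^2 / (A^2 * s^3); a valid unit for electric resistance would be e.g. Ω.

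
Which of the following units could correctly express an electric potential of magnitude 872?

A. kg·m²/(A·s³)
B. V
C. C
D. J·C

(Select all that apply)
A, B

electric potential has SI base units: kg * m^2 / (A * s^3)

Checking each option against kg * m^2 / (A * s^3):
  A. kg·m²/(A·s³): ✓ matches
  B. V: ✓ matches
  C. C: ✗ does not match
  D. J·C: ✗ does not match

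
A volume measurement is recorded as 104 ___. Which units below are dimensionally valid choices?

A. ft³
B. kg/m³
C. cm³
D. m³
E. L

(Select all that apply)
A, C, D, E

volume has SI base units: m^3

Checking each option against m^3:
  A. ft³: ✓ matches
  B. kg/m³: ✗ does not match
  C. cm³: ✓ matches
  D. m³: ✓ matches
  E. L: ✓ matches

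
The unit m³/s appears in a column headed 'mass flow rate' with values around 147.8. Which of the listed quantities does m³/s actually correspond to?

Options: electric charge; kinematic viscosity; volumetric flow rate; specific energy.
volumetric flow rate

mass flow rate should have units dimensionally equivalent to kg / s (e.g. kg/s).
The given unit 'm³/s' reduces to m^3 / s. Of the listed options, that is the dimensionality of volumetric flow rate.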